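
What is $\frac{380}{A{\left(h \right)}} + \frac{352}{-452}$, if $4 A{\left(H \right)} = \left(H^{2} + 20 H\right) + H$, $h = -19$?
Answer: $- \frac{4608}{113} \approx -40.779$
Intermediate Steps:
$A{\left(H \right)} = \frac{H^{2}}{4} + \frac{21 H}{4}$ ($A{\left(H \right)} = \frac{\left(H^{2} + 20 H\right) + H}{4} = \frac{H^{2} + 21 H}{4} = \frac{H^{2}}{4} + \frac{21 H}{4}$)
$\frac{380}{A{\left(h \right)}} + \frac{352}{-452} = \frac{380}{\frac{1}{4} \left(-19\right) \left(21 - 19\right)} + \frac{352}{-452} = \frac{380}{\frac{1}{4} \left(-19\right) 2} + 352 \left(- \frac{1}{452}\right) = \frac{380}{- \frac{19}{2}} - \frac{88}{113} = 380 \left(- \frac{2}{19}\right) - \frac{88}{113} = -40 - \frac{88}{113} = - \frac{4608}{113}$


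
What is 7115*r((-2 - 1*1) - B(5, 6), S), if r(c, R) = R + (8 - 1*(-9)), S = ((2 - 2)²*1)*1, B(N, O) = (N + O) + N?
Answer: 120955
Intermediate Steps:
B(N, O) = O + 2*N
S = 0 (S = (0²*1)*1 = (0*1)*1 = 0*1 = 0)
r(c, R) = 17 + R (r(c, R) = R + (8 + 9) = R + 17 = 17 + R)
7115*r((-2 - 1*1) - B(5, 6), S) = 7115*(17 + 0) = 7115*17 = 120955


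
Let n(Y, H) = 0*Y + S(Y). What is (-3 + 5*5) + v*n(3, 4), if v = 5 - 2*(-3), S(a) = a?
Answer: 55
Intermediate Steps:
n(Y, H) = Y (n(Y, H) = 0*Y + Y = 0 + Y = Y)
v = 11 (v = 5 + 6 = 11)
(-3 + 5*5) + v*n(3, 4) = (-3 + 5*5) + 11*3 = (-3 + 25) + 33 = 22 + 33 = 55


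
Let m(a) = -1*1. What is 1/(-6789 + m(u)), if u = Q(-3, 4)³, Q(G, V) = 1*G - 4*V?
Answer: -1/6790 ≈ -0.00014728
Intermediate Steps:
Q(G, V) = G - 4*V
u = -6859 (u = (-3 - 4*4)³ = (-3 - 16)³ = (-19)³ = -6859)
m(a) = -1
1/(-6789 + m(u)) = 1/(-6789 - 1) = 1/(-6790) = -1/6790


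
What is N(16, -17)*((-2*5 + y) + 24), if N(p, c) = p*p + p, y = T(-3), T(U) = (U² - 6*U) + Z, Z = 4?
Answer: 12240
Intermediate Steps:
T(U) = 4 + U² - 6*U (T(U) = (U² - 6*U) + 4 = 4 + U² - 6*U)
y = 31 (y = 4 + (-3)² - 6*(-3) = 4 + 9 + 18 = 31)
N(p, c) = p + p² (N(p, c) = p² + p = p + p²)
N(16, -17)*((-2*5 + y) + 24) = (16*(1 + 16))*((-2*5 + 31) + 24) = (16*17)*((-10 + 31) + 24) = 272*(21 + 24) = 272*45 = 12240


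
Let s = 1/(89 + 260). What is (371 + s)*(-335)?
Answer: -43375800/349 ≈ -1.2429e+5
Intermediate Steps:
s = 1/349 ≈ 0.0028653
(371 + s)*(-335) = (371 + 1/349)*(-335) = (129480/349)*(-335) = -43375800/349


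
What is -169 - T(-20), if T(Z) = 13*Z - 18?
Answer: 109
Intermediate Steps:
T(Z) = -18 + 13*Z
-169 - T(-20) = -169 - (-18 + 13*(-20)) = -169 - (-18 - 260) = -169 - 1*(-278) = -169 + 278 = 109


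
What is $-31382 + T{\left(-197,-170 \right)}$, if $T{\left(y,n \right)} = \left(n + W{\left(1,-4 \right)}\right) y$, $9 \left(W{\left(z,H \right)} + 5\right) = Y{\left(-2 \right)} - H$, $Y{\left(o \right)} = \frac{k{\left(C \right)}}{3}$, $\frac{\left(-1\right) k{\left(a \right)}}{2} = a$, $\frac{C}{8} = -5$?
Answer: $\frac{65387}{27} \approx 2421.7$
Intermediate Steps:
$C = -40$ ($C = 8 \left(-5\right) = -40$)
$k{\left(a \right)} = - 2 a$
$Y{\left(o \right)} = \frac{80}{3}$ ($Y{\left(o \right)} = \frac{\left(-2\right) \left(-40\right)}{3} = 80 \cdot \frac{1}{3} = \frac{80}{3}$)
$W{\left(z,H \right)} = - \frac{55}{27} - \frac{H}{9}$ ($W{\left(z,H \right)} = -5 + \frac{\frac{80}{3} - H}{9} = -5 - \left(- \frac{80}{27} + \frac{H}{9}\right) = - \frac{55}{27} - \frac{H}{9}$)
$T{\left(y,n \right)} = y \left(- \frac{43}{27} + n\right)$ ($T{\left(y,n \right)} = \left(n - \frac{43}{27}\right) y = \left(- \frac{43}{27} + n\right) y = y \left(- \frac{43}{27} + n\right)$)
$-31382 + T{\left(-197,-170 \right)} = -31382 + \frac{1}{27} \left(-197\right) \left(-43 + 27 \left(-170\right)\right) = -31382 + \frac{1}{27} \left(-197\right) \left(-43 - 4590\right) = -31382 + \frac{1}{27} \left(-197\right) \left(-4633\right) = -31382 + \frac{912701}{27} = \frac{65387}{27}$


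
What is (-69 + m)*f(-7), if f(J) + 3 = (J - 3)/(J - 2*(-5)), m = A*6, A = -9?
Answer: 779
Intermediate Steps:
m = -54 (m = -9*6 = -54)
f(J) = -3 + (-3 + J)/(10 + J) (f(J) = -3 + (J - 3)/(J - 2*(-5)) = -3 + (-3 + J)/(J + 10) = -3 + (-3 + J)/(10 + J))
(-69 + m)*f(-7) = (-69 - 54)*((-33 - 2*(-7))/(10 - 7)) = -123*(-33 + 14)/3 = -41*(-19) = -123*(-19/3) = 779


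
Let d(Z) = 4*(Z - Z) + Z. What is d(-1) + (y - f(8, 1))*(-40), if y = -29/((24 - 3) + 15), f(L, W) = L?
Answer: 3161/9 ≈ 351.22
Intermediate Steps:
d(Z) = Z (d(Z) = 4*0 + Z = 0 + Z = Z)
y = -29/36 (y = -29/(21 + 15) = -29/36 ≈ -0.80556)
d(-1) + (y - f(8, 1))*(-40) = -1 + (-29/36 - 1*8)*(-40) = -1 + (-29/36 - 8)*(-40) = -1 - 317/36*(-40) = -1 + 3170/9 = 3161/9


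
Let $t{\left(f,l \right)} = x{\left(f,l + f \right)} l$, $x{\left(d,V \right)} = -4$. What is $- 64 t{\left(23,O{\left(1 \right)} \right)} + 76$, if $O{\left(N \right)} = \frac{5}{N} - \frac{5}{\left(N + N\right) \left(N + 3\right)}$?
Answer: $1196$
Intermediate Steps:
$O{\left(N \right)} = \frac{5}{N} - \frac{5}{2 N \left(3 + N\right)}$
$t{\left(f,l \right)} = - 4 l$
$- 64 t{\left(23,O{\left(1 \right)} \right)} + 76 = - 64 \left(- 4 \frac{5 \left(5 + 2 \cdot 1\right)}{2 \cdot 1 \left(3 + 1\right)}\right) + 76 = - 64 \left(- 4 \cdot \frac{5}{2} \cdot 1 \cdot \frac{1}{4} \left(5 + 2\right)\right) + 76 = - 64 \left(- 4 \cdot \frac{5}{2} \cdot 1 \cdot \frac{1}{4} \cdot 7\right) + 76 = - 64 \left(\left(-4\right) \frac{35}{8}\right) + 76 = \left(-64\right) \left(- \frac{35}{2}\right) + 76 = 1120 + 76 = 1196$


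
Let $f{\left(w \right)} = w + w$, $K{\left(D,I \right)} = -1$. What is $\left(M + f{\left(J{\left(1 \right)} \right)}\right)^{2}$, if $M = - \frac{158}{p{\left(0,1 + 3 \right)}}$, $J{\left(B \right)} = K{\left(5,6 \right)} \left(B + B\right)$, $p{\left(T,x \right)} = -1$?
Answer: $23716$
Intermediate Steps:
$J{\left(B \right)} = - 2 B$ ($J{\left(B \right)} = - (B + B) = - 2 B$)
$f{\left(w \right)} = 2 w$
$M = 158$ ($M = - \frac{158}{-1} = \left(-158\right) \left(-1\right) = 158$)
$\left(M + f{\left(J{\left(1 \right)} \right)}\right)^{2} = \left(158 + 2 \left(\left(-2\right) 1\right)\right)^{2} = \left(158 + 2 \left(-2\right)\right)^{2} = \left(158 - 4\right)^{2} = 154^{2} = 23716$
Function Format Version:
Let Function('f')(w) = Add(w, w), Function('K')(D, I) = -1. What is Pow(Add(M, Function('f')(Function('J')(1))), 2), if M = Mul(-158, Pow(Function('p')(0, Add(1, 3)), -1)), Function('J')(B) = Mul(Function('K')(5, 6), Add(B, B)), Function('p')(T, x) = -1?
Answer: 23716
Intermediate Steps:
Function('J')(B) = Mul(-2, B) (Function('J')(B) = Mul(-1, Add(B, B)) = Mul(-1, Mul(2, B)) = Mul(-2, B))
Function('f')(w) = Mul(2, w)
M = 158 (M = Mul(-158, Pow(-1, -1)) = Mul(-158, -1) = 158)
Pow(Add(M, Function('f')(Function('J')(1))), 2) = Pow(Add(158, Mul(2, Mul(-2, 1))), 2) = Pow(Add(158, Mul(2, -2)), 2) = Pow(Add(158, -4), 2) = Pow(154, 2) = 23716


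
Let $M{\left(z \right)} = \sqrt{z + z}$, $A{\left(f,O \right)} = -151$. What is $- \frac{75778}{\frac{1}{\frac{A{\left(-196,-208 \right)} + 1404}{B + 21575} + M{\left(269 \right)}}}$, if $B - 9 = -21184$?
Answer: $- \frac{47474917}{200} - 75778 \sqrt{538} \approx -1.995 \cdot 10^{6}$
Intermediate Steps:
$B = -21175$ ($B = 9 - 21184 = -21175$)
$M{\left(z \right)} = \sqrt{2} \sqrt{z}$ ($M{\left(z \right)} = \sqrt{2 z} = \sqrt{2} \sqrt{z}$)
$- \frac{75778}{\frac{1}{\frac{A{\left(-196,-208 \right)} + 1404}{B + 21575} + M{\left(269 \right)}}} = - \frac{75778}{\frac{1}{\frac{-151 + 1404}{-21175 + 21575} + \sqrt{2} \sqrt{269}}} = - \frac{75778}{\frac{1}{\frac{1253}{400} + \sqrt{538}}} = - 75778 \left(\frac{1253}{400} + \sqrt{538}\right) = - \frac{47474917}{200} - 75778 \sqrt{538}$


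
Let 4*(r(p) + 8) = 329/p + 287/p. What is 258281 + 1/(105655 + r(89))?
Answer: 2428548315186/9402737 ≈ 2.5828e+5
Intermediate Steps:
r(p) = -8 + 154/p (r(p) = -8 + (329/p + 287/p)/4 = -8 + (616/p)/4 = -8 + 154/p)
258281 + 1/(105655 + r(89)) = 258281 + 1/(105655 + (-8 + 154/89)) = 258281 + 1/(105655 - 558/89) = 258281 + 1/(9402737/89) = 258281 + 89/9402737 = 2428548315186/9402737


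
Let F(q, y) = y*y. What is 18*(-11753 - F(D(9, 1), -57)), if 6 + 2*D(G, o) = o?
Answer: -270036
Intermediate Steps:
D(G, o) = -3 + o/2
F(q, y) = y**2
18*(-11753 - F(D(9, 1), -57)) = 18*(-11753 - 1*(-57)**2) = 18*(-11753 - 1*3249) = 18*(-11753 - 3249) = 18*(-15002) = -270036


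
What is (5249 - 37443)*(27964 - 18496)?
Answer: -304812792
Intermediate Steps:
(5249 - 37443)*(27964 - 18496) = -32194*9468 = -304812792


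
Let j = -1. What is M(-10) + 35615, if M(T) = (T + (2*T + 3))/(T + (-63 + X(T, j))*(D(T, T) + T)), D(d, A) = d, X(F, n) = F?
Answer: 51641723/1450 ≈ 35615.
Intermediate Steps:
M(T) = (3 + 3*T)/(T + 2*T*(-63 + T)) (M(T) = (T + (2*T + 3))/(T + (-63 + T)*(T + T)) = (T + (3 + 2*T))/(T + (-63 + T)*(2*T)) = (3 + 3*T)/(T + 2*T*(-63 + T)))
M(-10) + 35615 = 3*(1 - 10)/(-10*(-125 + 2*(-10))) + 35615 = 3*(-⅒)*(-9)/(-125 - 20) + 35615 = 3*(-⅒)*(-9)/(-145) + 35615 = 3*(-⅒)*(-1/145)*(-9) + 35615 = -27/1450 + 35615 = 51641723/1450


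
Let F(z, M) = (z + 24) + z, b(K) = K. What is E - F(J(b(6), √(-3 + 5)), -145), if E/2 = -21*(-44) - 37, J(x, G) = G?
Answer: 1750 - 2*√2 ≈ 1747.2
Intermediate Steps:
E = 1774 (E = 2*(-21*(-44) - 37) = 2*(924 - 37) = 2*887 = 1774)
F(z, M) = 24 + 2*z (F(z, M) = (24 + z) + z = 24 + 2*z)
E - F(J(b(6), √(-3 + 5)), -145) = 1774 - (24 + 2*√(-3 + 5)) = 1774 - (24 + 2*√2) = 1774 + (-24 - 2*√2) = 1750 - 2*√2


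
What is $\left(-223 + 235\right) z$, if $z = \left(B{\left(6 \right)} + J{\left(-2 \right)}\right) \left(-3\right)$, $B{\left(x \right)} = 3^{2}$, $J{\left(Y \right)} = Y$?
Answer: $-252$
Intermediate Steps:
$B{\left(x \right)} = 9$
$z = -21$ ($z = \left(9 - 2\right) \left(-3\right) = 7 \left(-3\right) = -21$)
$\left(-223 + 235\right) z = \left(-223 + 235\right) \left(-21\right) = 12 \left(-21\right) = -252$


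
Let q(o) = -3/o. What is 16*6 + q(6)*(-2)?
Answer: 97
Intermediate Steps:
16*6 + q(6)*(-2) = 16*6 - 3/6*(-2) = 96 - 3*1/6*(-2) = 96 - 1/2*(-2) = 96 + 1 = 97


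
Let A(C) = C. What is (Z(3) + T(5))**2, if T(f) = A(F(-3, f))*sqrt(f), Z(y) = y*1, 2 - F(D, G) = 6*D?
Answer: 2009 + 120*sqrt(5) ≈ 2277.3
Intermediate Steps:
F(D, G) = 2 - 6*D
Z(y) = y
T(f) = 20*sqrt(f) (T(f) = (2 - 6*(-3))*sqrt(f) = (2 + 18)*sqrt(f) = 20*sqrt(f))
(Z(3) + T(5))**2 = (3 + 20*sqrt(5))**2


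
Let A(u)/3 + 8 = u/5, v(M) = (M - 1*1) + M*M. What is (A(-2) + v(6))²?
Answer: 6241/25 ≈ 249.64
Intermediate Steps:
v(M) = -1 + M + M² (v(M) = (M - 1) + M² = (-1 + M) + M² = -1 + M + M²)
A(u) = -24 + 3*u/5 (A(u) = -24 + 3*(u/5) = -24 + 3*u/5)
(A(-2) + v(6))² = ((-24 + (⅗)*(-2)) + (-1 + 6 + 6²))² = ((-24 - 6/5) + (-1 + 6 + 36))² = (-126/5 + 41)² = (79/5)² = 6241/25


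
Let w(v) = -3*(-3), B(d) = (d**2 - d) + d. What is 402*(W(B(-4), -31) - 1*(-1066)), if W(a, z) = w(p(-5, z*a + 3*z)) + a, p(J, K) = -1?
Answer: 438582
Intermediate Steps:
B(d) = d**2
w(v) = 9
W(a, z) = 9 + a
402*(W(B(-4), -31) - 1*(-1066)) = 402*((9 + (-4)**2) - 1*(-1066)) = 402*((9 + 16) + 1066) = 402*(25 + 1066) = 402*1091 = 438582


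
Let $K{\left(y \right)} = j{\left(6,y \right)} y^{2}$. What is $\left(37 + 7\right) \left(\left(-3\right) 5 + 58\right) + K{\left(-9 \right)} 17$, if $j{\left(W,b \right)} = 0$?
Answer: $1892$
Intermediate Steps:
$K{\left(y \right)} = 0$ ($K{\left(y \right)} = 0 y^{2} = 0$)
$\left(37 + 7\right) \left(\left(-3\right) 5 + 58\right) + K{\left(-9 \right)} 17 = \left(37 + 7\right) \left(\left(-3\right) 5 + 58\right) + 0 \cdot 17 = 44 \left(-15 + 58\right) + 0 = 44 \cdot 43 + 0 = 1892 + 0 = 1892$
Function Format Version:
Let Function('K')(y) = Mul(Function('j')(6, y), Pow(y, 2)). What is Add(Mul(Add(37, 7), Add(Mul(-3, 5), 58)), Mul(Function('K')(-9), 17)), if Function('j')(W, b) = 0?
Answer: 1892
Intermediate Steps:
Function('K')(y) = 0 (Function('K')(y) = Mul(0, Pow(y, 2)) = 0)
Add(Mul(Add(37, 7), Add(Mul(-3, 5), 58)), Mul(Function('K')(-9), 17)) = Add(Mul(Add(37, 7), Add(Mul(-3, 5), 58)), Mul(0, 17)) = Add(Mul(44, Add(-15, 58)), 0) = Add(Mul(44, 43), 0) = Add(1892, 0) = 1892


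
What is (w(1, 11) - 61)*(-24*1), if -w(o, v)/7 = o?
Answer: 1632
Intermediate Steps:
w(o, v) = -7*o
(w(1, 11) - 61)*(-24*1) = (-7*1 - 61)*(-24*1) = (-7 - 61)*(-24) = -68*(-24) = 1632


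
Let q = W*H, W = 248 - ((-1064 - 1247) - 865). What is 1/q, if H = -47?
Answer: -1/160928 ≈ -6.2140e-6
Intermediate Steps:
W = 3424 (W = 248 - (-2311 - 865) = 248 - 1*(-3176) = 248 + 3176 = 3424)
q = -160928 (q = 3424*(-47) = -160928)
1/q = 1/(-160928) = -1/160928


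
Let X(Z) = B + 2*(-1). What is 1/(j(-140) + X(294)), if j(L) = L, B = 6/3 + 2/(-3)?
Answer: -3/422 ≈ -0.0071090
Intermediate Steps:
B = 4/3 (B = 6*(⅓) + 2*(-⅓) = 2 - ⅔ = 4/3 ≈ 1.3333)
X(Z) = -⅔ (X(Z) = 4/3 + 2*(-1) = 4/3 - 2 = -⅔)
1/(j(-140) + X(294)) = 1/(-140 - ⅔) = 1/(-422/3) = -3/422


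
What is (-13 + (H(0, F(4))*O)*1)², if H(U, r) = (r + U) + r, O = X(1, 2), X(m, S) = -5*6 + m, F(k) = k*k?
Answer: 885481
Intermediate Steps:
F(k) = k²
X(m, S) = -30 + m
O = -29 (O = -30 + 1 = -29)
H(U, r) = U + 2*r (H(U, r) = (U + r) + r = U + 2*r)
(-13 + (H(0, F(4))*O)*1)² = (-13 + ((0 + 2*4²)*(-29))*1)² = (-13 + ((0 + 2*16)*(-29))*1)² = (-13 + ((0 + 32)*(-29))*1)² = (-13 + (32*(-29))*1)² = (-13 - 928*1)² = (-13 - 928)² = (-941)² = 885481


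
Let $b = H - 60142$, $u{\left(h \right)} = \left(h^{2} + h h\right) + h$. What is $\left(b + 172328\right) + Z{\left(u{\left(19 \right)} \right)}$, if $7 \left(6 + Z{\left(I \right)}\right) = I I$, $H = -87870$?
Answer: $\frac{719251}{7} \approx 1.0275 \cdot 10^{5}$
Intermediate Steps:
$u{\left(h \right)} = h + 2 h^{2}$ ($u{\left(h \right)} = \left(h^{2} + h^{2}\right) + h = 2 h^{2} + h = h + 2 h^{2}$)
$Z{\left(I \right)} = -6 + \frac{I^{2}}{7}$ ($Z{\left(I \right)} = -6 + \frac{I I}{7} = -6 + \frac{I^{2}}{7}$)
$b = -148012$ ($b = -87870 - 60142 = -148012$)
$\left(b + 172328\right) + Z{\left(u{\left(19 \right)} \right)} = \left(-148012 + 172328\right) - \left(6 - \frac{\left(19 \left(1 + 2 \cdot 19\right)\right)^{2}}{7}\right) = 24316 - \left(6 - \frac{\left(19 \left(1 + 38\right)\right)^{2}}{7}\right) = 24316 - \left(6 - \frac{\left(19 \cdot 39\right)^{2}}{7}\right) = 24316 - \left(6 - \frac{741^{2}}{7}\right) = 24316 + \left(-6 + \frac{1}{7} \cdot 549081\right) = 24316 + \left(-6 + \frac{549081}{7}\right) = 24316 + \frac{549039}{7} = \frac{719251}{7}$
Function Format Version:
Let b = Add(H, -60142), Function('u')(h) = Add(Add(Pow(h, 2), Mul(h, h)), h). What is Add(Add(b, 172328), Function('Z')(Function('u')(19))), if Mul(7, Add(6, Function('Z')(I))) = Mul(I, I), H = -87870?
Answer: Rational(719251, 7) ≈ 1.0275e+5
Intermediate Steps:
Function('u')(h) = Add(h, Mul(2, Pow(h, 2))) (Function('u')(h) = Add(Add(Pow(h, 2), Pow(h, 2)), h) = Add(Mul(2, Pow(h, 2)), h) = Add(h, Mul(2, Pow(h, 2))))
Function('Z')(I) = Add(-6, Mul(Rational(1, 7), Pow(I, 2))) (Function('Z')(I) = Add(-6, Mul(Rational(1, 7), Mul(I, I))) = Add(-6, Mul(Rational(1, 7), Pow(I, 2))))
b = -148012 (b = Add(-87870, -60142) = -148012)
Add(Add(b, 172328), Function('Z')(Function('u')(19))) = Add(Add(-148012, 172328), Add(-6, Mul(Rational(1, 7), Pow(Mul(19, Add(1, Mul(2, 19))), 2)))) = Add(24316, Add(-6, Mul(Rational(1, 7), Pow(Mul(19, Add(1, 38)), 2)))) = Add(24316, Add(-6, Mul(Rational(1, 7), Pow(Mul(19, 39), 2)))) = Add(24316, Add(-6, Mul(Rational(1, 7), Pow(741, 2)))) = Add(24316, Add(-6, Mul(Rational(1, 7), 549081))) = Add(24316, Add(-6, Rational(549081, 7))) = Add(24316, Rational(549039, 7)) = Rational(719251, 7)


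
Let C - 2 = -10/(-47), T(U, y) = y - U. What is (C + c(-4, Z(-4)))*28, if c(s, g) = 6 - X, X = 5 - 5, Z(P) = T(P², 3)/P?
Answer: 10808/47 ≈ 229.96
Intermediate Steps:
Z(P) = (3 - P²)/P
X = 0
C = 104/47 (C = 2 - 10/(-47) = 2 - 10*(-1/47) = 2 + 10/47 = 104/47 ≈ 2.2128)
c(s, g) = 6 (c(s, g) = 6 - 1*0 = 6 + 0 = 6)
(C + c(-4, Z(-4)))*28 = (104/47 + 6)*28 = (386/47)*28 = 10808/47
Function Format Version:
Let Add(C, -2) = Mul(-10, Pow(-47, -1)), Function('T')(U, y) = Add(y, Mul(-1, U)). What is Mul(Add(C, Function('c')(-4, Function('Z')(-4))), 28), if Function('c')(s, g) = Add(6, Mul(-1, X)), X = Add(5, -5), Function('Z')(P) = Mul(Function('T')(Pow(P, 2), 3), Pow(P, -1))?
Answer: Rational(10808, 47) ≈ 229.96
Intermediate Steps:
Function('Z')(P) = Mul(Pow(P, -1), Add(3, Mul(-1, Pow(P, 2)))) (Function('Z')(P) = Mul(Add(3, Mul(-1, Pow(P, 2))), Pow(P, -1)) = Mul(Pow(P, -1), Add(3, Mul(-1, Pow(P, 2)))))
X = 0
C = Rational(104, 47) (C = Add(2, Mul(-10, Pow(-47, -1))) = Add(2, Mul(-10, Rational(-1, 47))) = Add(2, Rational(10, 47)) = Rational(104, 47) ≈ 2.2128)
Function('c')(s, g) = 6 (Function('c')(s, g) = Add(6, Mul(-1, 0)) = Add(6, 0) = 6)
Mul(Add(C, Function('c')(-4, Function('Z')(-4))), 28) = Mul(Add(Rational(104, 47), 6), 28) = Mul(Rational(386, 47), 28) = Rational(10808, 47)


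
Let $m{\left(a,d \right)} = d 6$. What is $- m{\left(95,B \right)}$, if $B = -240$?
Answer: $1440$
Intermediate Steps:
$m{\left(a,d \right)} = 6 d$
$- m{\left(95,B \right)} = - 6 \left(-240\right) = \left(-1\right) \left(-1440\right) = 1440$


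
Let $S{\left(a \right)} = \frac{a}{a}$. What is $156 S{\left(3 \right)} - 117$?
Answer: $39$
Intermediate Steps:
$S{\left(a \right)} = 1$
$156 S{\left(3 \right)} - 117 = 156 \cdot 1 - 117 = 156 - 117 = 39$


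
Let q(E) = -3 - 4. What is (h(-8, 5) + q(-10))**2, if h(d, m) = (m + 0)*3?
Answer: 64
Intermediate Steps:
h(d, m) = 3*m (h(d, m) = m*3 = 3*m)
q(E) = -7
(h(-8, 5) + q(-10))**2 = (3*5 - 7)**2 = (15 - 7)**2 = 8**2 = 64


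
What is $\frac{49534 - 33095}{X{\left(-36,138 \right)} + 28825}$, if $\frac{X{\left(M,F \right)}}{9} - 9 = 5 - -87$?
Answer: $\frac{16439}{29734} \approx 0.55287$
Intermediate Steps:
$X{\left(M,F \right)} = 909$ ($X{\left(M,F \right)} = 81 + 9 \left(5 - -87\right) = 81 + 9 \left(5 + 87\right) = 81 + 9 \cdot 92 = 81 + 828 = 909$)
$\frac{49534 - 33095}{X{\left(-36,138 \right)} + 28825} = \frac{49534 - 33095}{909 + 28825} = \frac{16439}{29734}$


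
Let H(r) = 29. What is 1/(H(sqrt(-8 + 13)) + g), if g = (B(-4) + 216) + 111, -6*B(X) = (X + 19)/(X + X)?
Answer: 16/5701 ≈ 0.0028065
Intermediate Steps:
B(X) = -(19 + X)/(12*X) (B(X) = -(X + 19)/(6*(X + X)) = -(19 + X)/(6*(2*X)) = -(19 + X)*1/(2*X)/6 = -(19 + X)/(12*X))
g = 5237/16 (g = ((1/12)*(-19 - 1*(-4))/(-4) + 216) + 111 = ((1/12)*(-1/4)*(-19 + 4) + 216) + 111 = ((1/12)*(-1/4)*(-15) + 216) + 111 = (5/16 + 216) + 111 = 3461/16 + 111 = 5237/16 ≈ 327.31)
1/(H(sqrt(-8 + 13)) + g) = 1/(29 + 5237/16) = 1/(5701/16) = 16/5701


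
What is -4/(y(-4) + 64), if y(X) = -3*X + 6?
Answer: -2/41 ≈ -0.048781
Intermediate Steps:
y(X) = 6 - 3*X
-4/(y(-4) + 64) = -4/((6 - 3*(-4)) + 64) = -4/((6 + 12) + 64) = -4/(18 + 64) = -4/82 = -4*1/82 = -2/41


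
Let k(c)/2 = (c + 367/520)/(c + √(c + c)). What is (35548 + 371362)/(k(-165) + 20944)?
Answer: 15876175884375807000/817236896737367089 - 9038520927800*I*√330/817236896737367089 ≈ 19.427 - 0.00020091*I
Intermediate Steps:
k(c) = 2*(367/520 + c)/(c + √2*√c) (k(c) = 2*((c + 367/520)/(c + √(c + c))) = 2*((c + 367*(1/520))/(c + √(2*c))) = 2*((c + 367/520)/(c + √2*√c)) = 2*((367/520 + c)/(c + √2*√c)) = 2*(367/520 + c)/(c + √2*√c))
(35548 + 371362)/(k(-165) + 20944) = (35548 + 371362)/((367/260 + 2*(-165))/(-165 + √2*√(-165)) + 20944) = 406910/((367/260 - 330)/(-165 + √2*(I*√165)) + 20944) = 406910/(-85433/260/(-165 + I*√330) + 20944) = 406910/(-85433/(260*(-165 + I*√330)) + 20944) = 406910/(20944 - 85433/(260*(-165 + I*√330)))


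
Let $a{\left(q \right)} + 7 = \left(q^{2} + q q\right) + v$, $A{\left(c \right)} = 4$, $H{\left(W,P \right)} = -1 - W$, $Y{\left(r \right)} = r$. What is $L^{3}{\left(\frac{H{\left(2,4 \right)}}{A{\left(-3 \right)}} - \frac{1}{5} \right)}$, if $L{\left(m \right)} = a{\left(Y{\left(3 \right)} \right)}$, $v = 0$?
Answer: $1331$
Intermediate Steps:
$a{\left(q \right)} = -7 + 2 q^{2}$ ($a{\left(q \right)} = -7 + \left(\left(q^{2} + q q\right) + 0\right) = -7 + \left(\left(q^{2} + q^{2}\right) + 0\right) = -7 + \left(2 q^{2} + 0\right) = -7 + 2 q^{2}$)
$L{\left(m \right)} = 11$ ($L{\left(m \right)} = -7 + 2 \cdot 3^{2} = -7 + 2 \cdot 9 = -7 + 18 = 11$)
$L^{3}{\left(\frac{H{\left(2,4 \right)}}{A{\left(-3 \right)}} - \frac{1}{5} \right)} = 11^{3} = 1331$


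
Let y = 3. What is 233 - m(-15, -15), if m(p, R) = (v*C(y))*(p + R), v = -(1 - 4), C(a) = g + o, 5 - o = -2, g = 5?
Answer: 1313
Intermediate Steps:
o = 7 (o = 5 - 1*(-2) = 5 + 2 = 7)
C(a) = 12 (C(a) = 5 + 7 = 12)
v = 3 (v = -1*(-3) = 3)
m(p, R) = 36*R + 36*p (m(p, R) = (3*12)*(p + R) = 36*(R + p) = 36*R + 36*p)
233 - m(-15, -15) = 233 - (36*(-15) + 36*(-15)) = 233 - (-540 - 540) = 233 - 1*(-1080) = 233 + 1080 = 1313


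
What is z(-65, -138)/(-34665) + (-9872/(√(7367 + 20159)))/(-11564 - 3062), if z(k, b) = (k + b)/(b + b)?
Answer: -203/9567540 + 2468*√27526/100648819 ≈ 0.0040470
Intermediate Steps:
z(k, b) = (b + k)/(2*b) (z(k, b) = (b + k)/((2*b)) = (b + k)*(1/(2*b)) = (b + k)/(2*b))
z(-65, -138)/(-34665) + (-9872/(√(7367 + 20159)))/(-11564 - 3062) = ((½)*(-138 - 65)/(-138))/(-34665) + (-9872/(√(7367 + 20159)))/(-11564 - 3062) = ((½)*(-1/138)*(-203))*(-1/34665) - 9872/(√27526)/(-14626) = (203/276)*(-1/34665) - 9872*√27526/27526*(-1/14626) = -203/9567540 - 4936*√27526/13763*(-1/14626) = -203/9567540 + 2468*√27526/100648819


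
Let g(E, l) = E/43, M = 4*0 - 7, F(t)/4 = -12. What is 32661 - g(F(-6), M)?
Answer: 1404471/43 ≈ 32662.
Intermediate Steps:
F(t) = -48 (F(t) = 4*(-12) = -48)
M = -7 (M = 0 - 7 = -7)
g(E, l) = E/43 (g(E, l) = E*(1/43) = E/43)
32661 - g(F(-6), M) = 32661 - (-48)/43 = 32661 - 1*(-48/43) = 32661 + 48/43 = 1404471/43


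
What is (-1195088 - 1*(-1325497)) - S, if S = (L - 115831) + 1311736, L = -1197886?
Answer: 132390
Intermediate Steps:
S = -1981 (S = (-1197886 - 115831) + 1311736 = -1313717 + 1311736 = -1981)
(-1195088 - 1*(-1325497)) - S = (-1195088 - 1*(-1325497)) - 1*(-1981) = (-1195088 + 1325497) + 1981 = 130409 + 1981 = 132390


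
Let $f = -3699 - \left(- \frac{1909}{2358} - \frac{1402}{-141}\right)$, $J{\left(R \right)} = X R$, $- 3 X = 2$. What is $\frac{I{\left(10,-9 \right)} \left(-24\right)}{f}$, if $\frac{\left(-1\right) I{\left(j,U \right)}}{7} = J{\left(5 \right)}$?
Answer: $\frac{62062560}{410957623} \approx 0.15102$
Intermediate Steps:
$X = - \frac{2}{3}$ ($X = \left(- \frac{1}{3}\right) 2 = - \frac{2}{3} \approx -0.66667$)
$J{\left(R \right)} = - \frac{2 R}{3}$
$I{\left(j,U \right)} = \frac{70}{3}$ ($I{\left(j,U \right)} = - 7 \left(\left(- \frac{2}{3}\right) 5\right) = \left(-7\right) \left(- \frac{10}{3}\right) = \frac{70}{3}$)
$f = - \frac{410957623}{110826}$ ($f = -3699 - \left(\left(-1909\right) \frac{1}{2358} - - \frac{1402}{141}\right) = -3699 - \left(- \frac{1909}{2358} + \frac{1402}{141}\right) = -3699 - \frac{1012249}{110826} = - \frac{410957623}{110826} \approx -3708.1$)
$\frac{I{\left(10,-9 \right)} \left(-24\right)}{f} = \frac{\frac{70}{3} \left(-24\right)}{- \frac{410957623}{110826}} = \left(-560\right) \left(- \frac{110826}{410957623}\right) = \frac{62062560}{410957623}$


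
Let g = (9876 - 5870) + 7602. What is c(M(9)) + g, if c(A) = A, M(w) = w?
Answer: 11617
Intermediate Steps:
g = 11608 (g = 4006 + 7602 = 11608)
c(M(9)) + g = 9 + 11608 = 11617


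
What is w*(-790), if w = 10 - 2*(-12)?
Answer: -26860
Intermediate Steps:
w = 34 (w = 10 + 24 = 34)
w*(-790) = 34*(-790) = -26860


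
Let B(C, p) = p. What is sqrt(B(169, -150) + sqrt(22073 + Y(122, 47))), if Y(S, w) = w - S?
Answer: sqrt(-150 + sqrt(21998)) ≈ 1.2972*I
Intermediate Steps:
sqrt(B(169, -150) + sqrt(22073 + Y(122, 47))) = sqrt(-150 + sqrt(22073 + (47 - 1*122))) = sqrt(-150 + sqrt(22073 + (47 - 122))) = sqrt(-150 + sqrt(22073 - 75)) = sqrt(-150 + sqrt(21998))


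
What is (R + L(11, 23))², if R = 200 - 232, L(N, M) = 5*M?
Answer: 6889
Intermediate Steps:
R = -32
(R + L(11, 23))² = (-32 + 5*23)² = (-32 + 115)² = 83² = 6889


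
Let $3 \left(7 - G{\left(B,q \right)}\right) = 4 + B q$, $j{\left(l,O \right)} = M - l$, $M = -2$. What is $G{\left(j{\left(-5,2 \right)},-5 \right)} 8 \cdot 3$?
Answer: $256$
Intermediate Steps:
$j{\left(l,O \right)} = -2 - l$
$G{\left(B,q \right)} = \frac{17}{3} - \frac{B q}{3}$ ($G{\left(B,q \right)} = 7 - \frac{4 + B q}{3} = 7 - \left(\frac{4}{3} + \frac{B q}{3}\right) = \frac{17}{3} - \frac{B q}{3}$)
$G{\left(j{\left(-5,2 \right)},-5 \right)} 8 \cdot 3 = \left(\frac{17}{3} - \frac{1}{3} \left(-2 - -5\right) \left(-5\right)\right) 8 \cdot 3 = \left(\frac{17}{3} - \frac{1}{3} \left(-2 + 5\right) \left(-5\right)\right) 8 \cdot 3 = \left(\frac{17}{3} - 1 \left(-5\right)\right) 8 \cdot 3 = \left(\frac{17}{3} + 5\right) 8 \cdot 3 = \frac{32}{3} \cdot 8 \cdot 3 = \frac{256}{3} \cdot 3 = 256$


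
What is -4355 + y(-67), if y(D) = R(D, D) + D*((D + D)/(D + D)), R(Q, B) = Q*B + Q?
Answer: 0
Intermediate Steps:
R(Q, B) = Q + B*Q (R(Q, B) = B*Q + Q = Q + B*Q)
y(D) = D + D*(1 + D) (y(D) = D*(1 + D) + D*((D + D)/(D + D)) = D*(1 + D) + D*((2*D)/((2*D))) = D*(1 + D) + D*((2*D)*(1/(2*D))) = D*(1 + D) + D*1 = D*(1 + D) + D = D + D*(1 + D))
-4355 + y(-67) = -4355 - 67*(2 - 67) = -4355 - 67*(-65) = -4355 + 4355 = 0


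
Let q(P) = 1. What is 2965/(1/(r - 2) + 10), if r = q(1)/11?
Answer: 62265/199 ≈ 312.89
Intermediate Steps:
r = 1/11 ≈ 0.090909
2965/(1/(r - 2) + 10) = 2965/(1/(1/11 - 2) + 10) = 2965/(1/(-21/11) + 10) = 2965/(-11/21 + 10) = 2965/(199/21) = (21/199)*2965 = 62265/199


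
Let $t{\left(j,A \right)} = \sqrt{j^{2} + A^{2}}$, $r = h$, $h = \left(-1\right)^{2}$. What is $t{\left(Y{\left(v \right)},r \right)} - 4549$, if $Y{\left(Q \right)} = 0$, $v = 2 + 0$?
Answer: $-4548$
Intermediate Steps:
$v = 2$
$h = 1$
$r = 1$
$t{\left(j,A \right)} = \sqrt{A^{2} + j^{2}}$
$t{\left(Y{\left(v \right)},r \right)} - 4549 = \sqrt{1^{2} + 0^{2}} - 4549 = \sqrt{1 + 0} - 4549 = \sqrt{1} - 4549 = 1 - 4549 = -4548$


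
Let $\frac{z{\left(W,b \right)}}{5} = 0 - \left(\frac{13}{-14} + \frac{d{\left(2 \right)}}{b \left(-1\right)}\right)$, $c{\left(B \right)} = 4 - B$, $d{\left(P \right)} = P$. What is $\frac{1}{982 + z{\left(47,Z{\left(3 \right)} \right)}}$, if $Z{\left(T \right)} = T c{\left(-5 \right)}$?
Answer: $\frac{378}{373091} \approx 0.0010132$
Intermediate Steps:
$Z{\left(T \right)} = 9 T$ ($Z{\left(T \right)} = T \left(4 - -5\right) = T \left(4 + 5\right) = T 9 = 9 T$)
$z{\left(W,b \right)} = \frac{65}{14} + \frac{10}{b}$ ($z{\left(W,b \right)} = 5 \left(0 - \left(\frac{13}{-14} + \frac{2}{b \left(-1\right)}\right)\right) = 5 \left(0 - \left(13 \left(- \frac{1}{14}\right) + \frac{2}{\left(-1\right) b}\right)\right) = 5 \left(0 - \left(- \frac{13}{14} + 2 \left(- \frac{1}{b}\right)\right)\right) = 5 \left(0 - \left(- \frac{13}{14} - \frac{2}{b}\right)\right) = 5 \left(0 + \left(\frac{13}{14} + \frac{2}{b}\right)\right) = 5 \left(\frac{13}{14} + \frac{2}{b}\right) = \frac{65}{14} + \frac{10}{b}$)
$\frac{1}{982 + z{\left(47,Z{\left(3 \right)} \right)}} = \frac{1}{982 + \left(\frac{65}{14} + \frac{10}{9 \cdot 3}\right)} = \frac{1}{982 + \left(\frac{65}{14} + \frac{10}{27}\right)} = \frac{1}{982 + \frac{1895}{378}} = \frac{1}{\frac{373091}{378}} = \frac{378}{373091}$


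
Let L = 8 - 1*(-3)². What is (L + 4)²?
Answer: 9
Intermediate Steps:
L = -1 (L = 8 - 1*9 = 8 - 9 = -1)
(L + 4)² = (-1 + 4)² = 3² = 9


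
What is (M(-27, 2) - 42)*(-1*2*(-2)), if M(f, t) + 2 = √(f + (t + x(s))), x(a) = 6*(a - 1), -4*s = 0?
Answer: -176 + 4*I*√31 ≈ -176.0 + 22.271*I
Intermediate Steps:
s = 0 (s = -¼*0 = 0)
x(a) = -6 + 6*a (x(a) = 6*(-1 + a) = -6 + 6*a)
M(f, t) = -2 + √(-6 + f + t) (M(f, t) = -2 + √(f + (t + (-6 + 6*0))) = -2 + √(f + (t + (-6 + 0))) = -2 + √(f + (t - 6)) = -2 + √(f + (-6 + t)) = -2 + √(-6 + f + t))
(M(-27, 2) - 42)*(-1*2*(-2)) = ((-2 + √(-6 - 27 + 2)) - 42)*(-1*2*(-2)) = ((-2 + √(-31)) - 42)*(-2*(-2)) = ((-2 + I*√31) - 42)*4 = (-44 + I*√31)*4 = -176 + 4*I*√31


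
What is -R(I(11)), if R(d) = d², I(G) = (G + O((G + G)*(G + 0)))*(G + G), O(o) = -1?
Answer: -48400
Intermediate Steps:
I(G) = 2*G*(-1 + G) (I(G) = (G - 1)*(G + G) = (-1 + G)*(2*G) = 2*G*(-1 + G))
-R(I(11)) = -(2*11*(-1 + 11))² = -(2*11*10)² = -1*220² = -1*48400 = -48400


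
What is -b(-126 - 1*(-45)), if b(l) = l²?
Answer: -6561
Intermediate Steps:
-b(-126 - 1*(-45)) = -(-126 - 1*(-45))² = -(-126 + 45)² = -1*(-81)² = -1*6561 = -6561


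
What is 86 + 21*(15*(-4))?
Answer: -1174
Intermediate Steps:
86 + 21*(15*(-4)) = 86 + 21*(-60) = 86 - 1260 = -1174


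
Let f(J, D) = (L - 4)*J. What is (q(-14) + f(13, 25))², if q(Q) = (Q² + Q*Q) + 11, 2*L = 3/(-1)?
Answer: 439569/4 ≈ 1.0989e+5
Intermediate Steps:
L = -3/2 (L = (3/(-1))/2 = (3*(-1))/2 = (½)*(-3) = -3/2 ≈ -1.5000)
f(J, D) = -11*J/2 (f(J, D) = (-3/2 - 4)*J = -11*J/2)
q(Q) = 11 + 2*Q² (q(Q) = (Q² + Q²) + 11 = 2*Q² + 11 = 11 + 2*Q²)
(q(-14) + f(13, 25))² = ((11 + 2*(-14)²) - 11/2*13)² = ((11 + 2*196) - 143/2)² = ((11 + 392) - 143/2)² = (403 - 143/2)² = (663/2)² = 439569/4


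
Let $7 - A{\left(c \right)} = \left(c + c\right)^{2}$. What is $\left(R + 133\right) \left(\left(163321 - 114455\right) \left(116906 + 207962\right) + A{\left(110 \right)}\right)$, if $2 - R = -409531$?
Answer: $6503427797217470$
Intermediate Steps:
$R = 409533$ ($R = 2 - -409531 = 2 + 409531 = 409533$)
$A{\left(c \right)} = 7 - 4 c^{2}$ ($A{\left(c \right)} = 7 - \left(c + c\right)^{2} = 7 - \left(2 c\right)^{2} = 7 - 4 c^{2}$)
$\left(R + 133\right) \left(\left(163321 - 114455\right) \left(116906 + 207962\right) + A{\left(110 \right)}\right) = \left(409533 + 133\right) \left(\left(163321 - 114455\right) \left(116906 + 207962\right) + \left(7 - 4 \cdot 110^{2}\right)\right) = 409666 \left(48866 \cdot 324868 + \left(7 - 48400\right)\right) = 409666 \left(15874999688 + \left(7 - 48400\right)\right) = 409666 \left(15874999688 - 48393\right) = 409666 \cdot 15874951295 = 6503427797217470$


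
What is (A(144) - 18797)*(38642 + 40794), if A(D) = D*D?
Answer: 154026404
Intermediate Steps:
A(D) = D²
(A(144) - 18797)*(38642 + 40794) = (144² - 18797)*(38642 + 40794) = (20736 - 18797)*79436 = 1939*79436 = 154026404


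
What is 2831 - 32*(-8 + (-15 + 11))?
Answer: 3215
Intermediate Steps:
2831 - 32*(-8 + (-15 + 11)) = 2831 - 32*(-8 - 4) = 2831 - 32*(-12) = 2831 - 1*(-384) = 2831 + 384 = 3215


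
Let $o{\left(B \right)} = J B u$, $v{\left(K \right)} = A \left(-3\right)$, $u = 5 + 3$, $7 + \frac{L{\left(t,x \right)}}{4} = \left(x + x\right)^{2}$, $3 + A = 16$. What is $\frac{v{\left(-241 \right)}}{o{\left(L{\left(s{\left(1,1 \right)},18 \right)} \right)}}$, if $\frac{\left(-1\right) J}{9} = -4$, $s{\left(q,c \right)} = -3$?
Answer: $- \frac{13}{494976} \approx -2.6264 \cdot 10^{-5}$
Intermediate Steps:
$A = 13$ ($A = -3 + 16 = 13$)
$J = 36$ ($J = \left(-9\right) \left(-4\right) = 36$)
$L{\left(t,x \right)} = -28 + 16 x^{2}$ ($L{\left(t,x \right)} = -28 + 4 \left(x + x\right)^{2} = -28 + 4 \left(2 x\right)^{2} = -28 + 4 \cdot 4 x^{2} = -28 + 16 x^{2}$)
$u = 8$
$v{\left(K \right)} = -39$ ($v{\left(K \right)} = 13 \left(-3\right) = -39$)
$o{\left(B \right)} = 288 B$ ($o{\left(B \right)} = 36 B 8 = 288 B$)
$\frac{v{\left(-241 \right)}}{o{\left(L{\left(s{\left(1,1 \right)},18 \right)} \right)}} = - \frac{39}{288 \left(-28 + 16 \cdot 18^{2}\right)} = - \frac{39}{288 \left(-28 + 16 \cdot 324\right)} = - \frac{39}{288 \left(-28 + 5184\right)} = - \frac{39}{288 \cdot 5156} = - \frac{39}{1484928} = \left(-39\right) \frac{1}{1484928} = - \frac{13}{494976}$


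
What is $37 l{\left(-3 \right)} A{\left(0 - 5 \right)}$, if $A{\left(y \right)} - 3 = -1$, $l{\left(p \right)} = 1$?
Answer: $74$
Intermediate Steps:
$A{\left(y \right)} = 2$ ($A{\left(y \right)} = 3 - 1 = 2$)
$37 l{\left(-3 \right)} A{\left(0 - 5 \right)} = 37 \cdot 1 \cdot 2 = 37 \cdot 2 = 74$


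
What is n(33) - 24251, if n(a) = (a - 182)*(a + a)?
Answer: -34085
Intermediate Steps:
n(a) = 2*a*(-182 + a) (n(a) = (-182 + a)*(2*a) = 2*a*(-182 + a))
n(33) - 24251 = 2*33*(-182 + 33) - 24251 = 2*33*(-149) - 24251 = -9834 - 24251 = -34085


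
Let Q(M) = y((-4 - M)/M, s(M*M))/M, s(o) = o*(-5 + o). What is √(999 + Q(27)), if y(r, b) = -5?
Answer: 2*√20226/9 ≈ 31.604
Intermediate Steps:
Q(M) = -5/M
√(999 + Q(27)) = √(999 - 5/27) = √(26968/27) = 2*√20226/9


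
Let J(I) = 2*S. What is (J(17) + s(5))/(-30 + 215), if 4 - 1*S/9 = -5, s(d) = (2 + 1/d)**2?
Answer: 4171/4625 ≈ 0.90184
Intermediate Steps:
s(d) = (2 + 1/d)**2
S = 81 (S = 36 - 9*(-5) = 36 + 45 = 81)
J(I) = 162 (J(I) = 2*81 = 162)
(J(17) + s(5))/(-30 + 215) = (162 + (1 + 2*5)**2/5**2)/(-30 + 215) = (162 + (1 + 10)**2/25)/185 = (162 + (1/25)*11**2)*(1/185) = (162 + (1/25)*121)*(1/185) = (162 + 121/25)*(1/185) = (4171/25)*(1/185) = 4171/4625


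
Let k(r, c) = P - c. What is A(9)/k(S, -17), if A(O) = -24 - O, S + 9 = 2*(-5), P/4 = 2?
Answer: -33/25 ≈ -1.3200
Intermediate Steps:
P = 8 (P = 4*2 = 8)
S = -19 (S = -9 + 2*(-5) = -9 - 10 = -19)
k(r, c) = 8 - c
A(9)/k(S, -17) = (-24 - 1*9)/(8 - 1*(-17)) = (-24 - 9)/(8 + 17) = -33/25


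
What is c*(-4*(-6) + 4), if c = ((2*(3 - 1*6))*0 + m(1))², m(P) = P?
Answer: 28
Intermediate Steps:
c = 1 (c = ((2*(3 - 1*6))*0 + 1)² = ((2*(3 - 6))*0 + 1)² = ((2*(-3))*0 + 1)² = (-6*0 + 1)² = (0 + 1)² = 1² = 1)
c*(-4*(-6) + 4) = 1*(-4*(-6) + 4) = 1*(24 + 4) = 1*28 = 28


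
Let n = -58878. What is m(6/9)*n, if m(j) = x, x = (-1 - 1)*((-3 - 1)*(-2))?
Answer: 942048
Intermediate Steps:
x = -16 (x = -(-8)*(-2) = -2*8 = -16)
m(j) = -16
m(6/9)*n = -16*(-58878) = 942048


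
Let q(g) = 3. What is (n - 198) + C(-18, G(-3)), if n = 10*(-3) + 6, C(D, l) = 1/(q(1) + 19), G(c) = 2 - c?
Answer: -4883/22 ≈ -221.95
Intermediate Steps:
C(D, l) = 1/22 (C(D, l) = 1/(3 + 19) = 1/22)
n = -24 (n = -30 + 6 = -24)
(n - 198) + C(-18, G(-3)) = (-24 - 198) + 1/22 = -222 + 1/22 = -4883/22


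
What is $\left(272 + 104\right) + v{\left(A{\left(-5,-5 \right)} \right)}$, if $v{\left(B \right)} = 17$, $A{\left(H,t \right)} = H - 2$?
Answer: $393$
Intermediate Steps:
$A{\left(H,t \right)} = -2 + H$
$\left(272 + 104\right) + v{\left(A{\left(-5,-5 \right)} \right)} = \left(272 + 104\right) + 17 = 376 + 17 = 393$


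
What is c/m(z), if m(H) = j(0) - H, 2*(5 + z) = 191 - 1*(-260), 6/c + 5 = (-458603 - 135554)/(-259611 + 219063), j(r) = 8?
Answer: -486576/166352225 ≈ -0.0029250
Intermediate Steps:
c = 243288/391417 (c = 6/(-5 + (-458603 - 135554)/(-259611 + 219063)) = 6/(-5 - 594157/(-40548)) = 6/(-5 - 594157*(-1/40548)) = 6/(-5 + 594157/40548) = 6/(391417/40548) = 6*(40548/391417) = 243288/391417 ≈ 0.62156)
z = 441/2 (z = -5 + (191 - 1*(-260))/2 = -5 + (191 + 260)/2 = -5 + (½)*451 = -5 + 451/2 = 441/2 ≈ 220.50)
m(H) = 8 - H
c/m(z) = 243288/(391417*(8 - 1*441/2)) = 243288/(391417*(8 - 441/2)) = 243288/(391417*(-425/2)) = (243288/391417)*(-2/425) = -486576/166352225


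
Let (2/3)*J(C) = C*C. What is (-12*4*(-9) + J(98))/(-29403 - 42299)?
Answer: -7419/35851 ≈ -0.20694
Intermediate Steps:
J(C) = 3*C²/2 (J(C) = 3*(C*C)/2 = 3*C²/2)
(-12*4*(-9) + J(98))/(-29403 - 42299) = (-12*4*(-9) + (3/2)*98²)/(-29403 - 42299) = (-48*(-9) + (3/2)*9604)/(-71702) = (432 + 14406)*(-1/71702) = 14838*(-1/71702) = -7419/35851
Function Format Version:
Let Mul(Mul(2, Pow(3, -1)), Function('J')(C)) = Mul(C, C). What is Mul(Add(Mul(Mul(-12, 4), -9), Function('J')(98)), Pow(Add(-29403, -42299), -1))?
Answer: Rational(-7419, 35851) ≈ -0.20694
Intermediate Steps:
Function('J')(C) = Mul(Rational(3, 2), Pow(C, 2)) (Function('J')(C) = Mul(Rational(3, 2), Mul(C, C)) = Mul(Rational(3, 2), Pow(C, 2)))
Mul(Add(Mul(Mul(-12, 4), -9), Function('J')(98)), Pow(Add(-29403, -42299), -1)) = Mul(Add(Mul(Mul(-12, 4), -9), Mul(Rational(3, 2), Pow(98, 2))), Pow(Add(-29403, -42299), -1)) = Mul(Add(Mul(-48, -9), Mul(Rational(3, 2), 9604)), Pow(-71702, -1)) = Mul(Add(432, 14406), Rational(-1, 71702)) = Mul(14838, Rational(-1, 71702)) = Rational(-7419, 35851)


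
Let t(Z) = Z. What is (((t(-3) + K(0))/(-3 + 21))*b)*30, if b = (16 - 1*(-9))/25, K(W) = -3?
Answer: -10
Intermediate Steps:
b = 1 (b = (16 + 9)*(1/25) = 25*(1/25) = 1)
(((t(-3) + K(0))/(-3 + 21))*b)*30 = (((-3 - 3)/(-3 + 21))*1)*30 = (-6/18*1)*30 = (-6*1/18*1)*30 = -⅓*1*30 = -⅓*30 = -10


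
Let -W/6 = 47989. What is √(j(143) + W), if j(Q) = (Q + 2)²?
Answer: I*√266909 ≈ 516.63*I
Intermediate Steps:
j(Q) = (2 + Q)²
W = -287934 (W = -6*47989 = -287934)
√(j(143) + W) = √((2 + 143)² - 287934) = √(145² - 287934) = √(21025 - 287934) = √(-266909) = I*√266909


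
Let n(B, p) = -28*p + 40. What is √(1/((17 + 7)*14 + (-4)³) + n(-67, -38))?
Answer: √5104913/68 ≈ 33.227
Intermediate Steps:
n(B, p) = 40 - 28*p
√(1/((17 + 7)*14 + (-4)³) + n(-67, -38)) = √(1/((17 + 7)*14 + (-4)³) + (40 - 28*(-38))) = √(1/(24*14 - 64) + (40 + 1064)) = √(1/(336 - 64) + 1104) = √(1/272 + 1104) = √(300289/272) = √5104913/68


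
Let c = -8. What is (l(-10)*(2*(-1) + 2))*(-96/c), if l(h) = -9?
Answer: 0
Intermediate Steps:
(l(-10)*(2*(-1) + 2))*(-96/c) = (-9*(2*(-1) + 2))*(-96/(-8)) = (-9*(-2 + 2))*(-96*(-⅛)) = -9*0*12 = 0*12 = 0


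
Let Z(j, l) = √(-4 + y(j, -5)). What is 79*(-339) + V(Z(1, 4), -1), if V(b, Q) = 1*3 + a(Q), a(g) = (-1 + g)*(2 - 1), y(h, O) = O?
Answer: -26780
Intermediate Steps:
a(g) = -1 + g (a(g) = (-1 + g)*1 = -1 + g)
Z(j, l) = 3*I (Z(j, l) = √(-4 - 5) = √(-9) = 3*I)
V(b, Q) = 2 + Q (V(b, Q) = 1*3 + (-1 + Q) = 3 + (-1 + Q) = 2 + Q)
79*(-339) + V(Z(1, 4), -1) = 79*(-339) + (2 - 1) = -26781 + 1 = -26780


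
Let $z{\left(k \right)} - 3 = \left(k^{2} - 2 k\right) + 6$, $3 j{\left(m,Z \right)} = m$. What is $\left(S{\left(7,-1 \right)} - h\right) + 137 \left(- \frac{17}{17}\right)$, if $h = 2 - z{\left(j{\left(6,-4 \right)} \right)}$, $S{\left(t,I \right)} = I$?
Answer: $-131$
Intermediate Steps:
$j{\left(m,Z \right)} = \frac{m}{3}$
$z{\left(k \right)} = 9 + k^{2} - 2 k$ ($z{\left(k \right)} = 3 + \left(\left(k^{2} - 2 k\right) + 6\right) = 3 + \left(6 + k^{2} - 2 k\right) = 9 + k^{2} - 2 k$)
$h = -7$ ($h = 2 - \left(9 + \left(\frac{1}{3} \cdot 6\right)^{2} - 2 \cdot \frac{1}{3} \cdot 6\right) = 2 - \left(9 + 2^{2} - 4\right) = 2 - \left(9 + 4 - 4\right) = 2 - 9 = -7$)
$\left(S{\left(7,-1 \right)} - h\right) + 137 \left(- \frac{17}{17}\right) = \left(-1 - -7\right) + 137 \left(- \frac{17}{17}\right) = \left(-1 + 7\right) + 137 \left(\left(-17\right) \frac{1}{17}\right) = 6 + 137 \left(-1\right) = 6 - 137 = -131$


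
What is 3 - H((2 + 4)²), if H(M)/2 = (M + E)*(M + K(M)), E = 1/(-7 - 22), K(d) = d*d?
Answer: -2778465/29 ≈ -95809.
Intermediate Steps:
K(d) = d²
E = -1/29 (E = 1/(-29) = -1/29 ≈ -0.034483)
H(M) = 2*(-1/29 + M)*(M + M²) (H(M) = 2*((M - 1/29)*(M + M²)) = 2*((-1/29 + M)*(M + M²)) = 2*(-1/29 + M)*(M + M²))
3 - H((2 + 4)²) = 3 - 2*(2 + 4)²*(-1 + 28*(2 + 4)² + 29*((2 + 4)²)²)/29 = 3 - 2*6²*(-1 + 28*6² + 29*(6²)²)/29 = 3 - 2*36*(-1 + 28*36 + 29*36²)/29 = 3 - 2*36*(-1 + 1008 + 29*1296)/29 = 3 - 2*36*(-1 + 1008 + 37584)/29 = 3 - 2*36*38591/29 = 3 - 1*2778552/29 = 3 - 2778552/29 = -2778465/29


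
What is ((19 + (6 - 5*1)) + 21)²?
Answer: 1681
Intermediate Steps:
((19 + (6 - 5*1)) + 21)² = ((19 + (6 - 5)) + 21)² = ((19 + 1) + 21)² = (20 + 21)² = 41² = 1681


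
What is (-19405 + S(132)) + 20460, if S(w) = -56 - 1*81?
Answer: 918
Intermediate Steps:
S(w) = -137 (S(w) = -56 - 81 = -137)
(-19405 + S(132)) + 20460 = (-19405 - 137) + 20460 = -19542 + 20460 = 918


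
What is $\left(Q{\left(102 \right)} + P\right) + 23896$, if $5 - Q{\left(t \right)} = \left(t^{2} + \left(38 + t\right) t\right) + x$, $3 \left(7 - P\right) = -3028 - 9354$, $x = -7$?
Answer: $\frac{10075}{3} \approx 3358.3$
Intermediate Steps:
$P = \frac{12403}{3}$ ($P = 7 - \frac{-3028 - 9354}{3} = 7 - - \frac{12382}{3} = 7 + \frac{12382}{3} = \frac{12403}{3} \approx 4134.3$)
$Q{\left(t \right)} = 12 - t^{2} - t \left(38 + t\right)$ ($Q{\left(t \right)} = 5 - \left(\left(t^{2} + \left(38 + t\right) t\right) - 7\right) = 5 - \left(\left(t^{2} + t \left(38 + t\right)\right) - 7\right) = 5 - \left(-7 + t^{2} + t \left(38 + t\right)\right) = 12 - t^{2} - t \left(38 + t\right)$)
$\left(Q{\left(102 \right)} + P\right) + 23896 = \left(\left(12 - 3876 - 2 \cdot 102^{2}\right) + \frac{12403}{3}\right) + 23896 = \left(\left(12 - 3876 - 20808\right) + \frac{12403}{3}\right) + 23896 = \left(-24672 + \frac{12403}{3}\right) + 23896 = - \frac{61613}{3} + 23896 = \frac{10075}{3}$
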